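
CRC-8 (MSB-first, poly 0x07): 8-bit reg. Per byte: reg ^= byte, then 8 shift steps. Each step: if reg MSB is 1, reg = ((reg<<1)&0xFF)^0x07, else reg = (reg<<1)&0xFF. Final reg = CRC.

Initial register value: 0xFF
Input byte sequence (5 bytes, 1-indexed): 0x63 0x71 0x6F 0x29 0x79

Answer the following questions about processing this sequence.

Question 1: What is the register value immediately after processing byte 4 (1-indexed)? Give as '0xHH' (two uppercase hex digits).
After byte 1 (0x63): reg=0xDD
After byte 2 (0x71): reg=0x4D
After byte 3 (0x6F): reg=0xEE
After byte 4 (0x29): reg=0x5B

Answer: 0x5B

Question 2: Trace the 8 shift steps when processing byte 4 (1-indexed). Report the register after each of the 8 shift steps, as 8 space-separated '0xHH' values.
Answer: 0x89 0x15 0x2A 0x54 0xA8 0x57 0xAE 0x5B

Derivation:
After byte 1 (0x63): reg=0xDD
After byte 2 (0x71): reg=0x4D
After byte 3 (0x6F): reg=0xEE
Register before byte 4: 0xEE
After XOR with byte 0x29: 0xC7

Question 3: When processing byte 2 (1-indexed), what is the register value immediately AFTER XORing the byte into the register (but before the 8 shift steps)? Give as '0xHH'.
Answer: 0xAC

Derivation:
Register before byte 2: 0xDD
Byte 2: 0x71
0xDD XOR 0x71 = 0xAC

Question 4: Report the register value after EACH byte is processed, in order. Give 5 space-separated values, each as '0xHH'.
0xDD 0x4D 0xEE 0x5B 0xEE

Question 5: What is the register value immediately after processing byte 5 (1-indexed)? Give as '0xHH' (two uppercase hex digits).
After byte 1 (0x63): reg=0xDD
After byte 2 (0x71): reg=0x4D
After byte 3 (0x6F): reg=0xEE
After byte 4 (0x29): reg=0x5B
After byte 5 (0x79): reg=0xEE

Answer: 0xEE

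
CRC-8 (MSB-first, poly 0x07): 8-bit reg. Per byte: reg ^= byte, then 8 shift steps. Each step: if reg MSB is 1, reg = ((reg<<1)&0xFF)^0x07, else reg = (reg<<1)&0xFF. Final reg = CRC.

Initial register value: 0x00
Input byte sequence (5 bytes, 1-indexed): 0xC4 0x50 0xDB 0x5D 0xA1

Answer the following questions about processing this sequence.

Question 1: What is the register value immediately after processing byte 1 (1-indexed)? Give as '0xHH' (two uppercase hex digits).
After byte 1 (0xC4): reg=0x52

Answer: 0x52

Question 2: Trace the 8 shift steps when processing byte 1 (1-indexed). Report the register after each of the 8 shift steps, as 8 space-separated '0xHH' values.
Answer: 0x8F 0x19 0x32 0x64 0xC8 0x97 0x29 0x52

Derivation:
Register before byte 1: 0x00
After XOR with byte 0xC4: 0xC4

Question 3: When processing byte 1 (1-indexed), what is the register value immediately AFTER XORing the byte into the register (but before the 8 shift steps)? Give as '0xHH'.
Register before byte 1: 0x00
Byte 1: 0xC4
0x00 XOR 0xC4 = 0xC4

Answer: 0xC4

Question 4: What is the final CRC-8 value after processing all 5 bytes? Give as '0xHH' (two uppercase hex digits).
Answer: 0x64

Derivation:
After byte 1 (0xC4): reg=0x52
After byte 2 (0x50): reg=0x0E
After byte 3 (0xDB): reg=0x25
After byte 4 (0x5D): reg=0x6F
After byte 5 (0xA1): reg=0x64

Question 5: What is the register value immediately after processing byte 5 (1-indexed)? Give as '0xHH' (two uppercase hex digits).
Answer: 0x64

Derivation:
After byte 1 (0xC4): reg=0x52
After byte 2 (0x50): reg=0x0E
After byte 3 (0xDB): reg=0x25
After byte 4 (0x5D): reg=0x6F
After byte 5 (0xA1): reg=0x64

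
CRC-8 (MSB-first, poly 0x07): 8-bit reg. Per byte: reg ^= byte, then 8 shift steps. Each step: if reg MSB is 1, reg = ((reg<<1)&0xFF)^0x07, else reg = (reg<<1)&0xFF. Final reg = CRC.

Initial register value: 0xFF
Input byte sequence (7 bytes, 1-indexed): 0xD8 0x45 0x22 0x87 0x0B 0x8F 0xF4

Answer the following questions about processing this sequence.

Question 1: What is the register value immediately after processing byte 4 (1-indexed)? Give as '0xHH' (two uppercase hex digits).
Answer: 0xF2

Derivation:
After byte 1 (0xD8): reg=0xF5
After byte 2 (0x45): reg=0x19
After byte 3 (0x22): reg=0xA1
After byte 4 (0x87): reg=0xF2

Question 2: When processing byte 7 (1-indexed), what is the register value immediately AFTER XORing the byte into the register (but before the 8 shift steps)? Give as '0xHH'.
Answer: 0xF9

Derivation:
Register before byte 7: 0x0D
Byte 7: 0xF4
0x0D XOR 0xF4 = 0xF9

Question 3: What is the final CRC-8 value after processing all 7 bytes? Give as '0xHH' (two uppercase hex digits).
Answer: 0xE1

Derivation:
After byte 1 (0xD8): reg=0xF5
After byte 2 (0x45): reg=0x19
After byte 3 (0x22): reg=0xA1
After byte 4 (0x87): reg=0xF2
After byte 5 (0x0B): reg=0xE1
After byte 6 (0x8F): reg=0x0D
After byte 7 (0xF4): reg=0xE1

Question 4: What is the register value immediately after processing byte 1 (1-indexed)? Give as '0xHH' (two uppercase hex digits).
After byte 1 (0xD8): reg=0xF5

Answer: 0xF5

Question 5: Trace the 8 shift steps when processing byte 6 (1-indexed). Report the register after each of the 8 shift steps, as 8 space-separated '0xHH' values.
After byte 1 (0xD8): reg=0xF5
After byte 2 (0x45): reg=0x19
After byte 3 (0x22): reg=0xA1
After byte 4 (0x87): reg=0xF2
After byte 5 (0x0B): reg=0xE1
Register before byte 6: 0xE1
After XOR with byte 0x8F: 0x6E

Answer: 0xDC 0xBF 0x79 0xF2 0xE3 0xC1 0x85 0x0D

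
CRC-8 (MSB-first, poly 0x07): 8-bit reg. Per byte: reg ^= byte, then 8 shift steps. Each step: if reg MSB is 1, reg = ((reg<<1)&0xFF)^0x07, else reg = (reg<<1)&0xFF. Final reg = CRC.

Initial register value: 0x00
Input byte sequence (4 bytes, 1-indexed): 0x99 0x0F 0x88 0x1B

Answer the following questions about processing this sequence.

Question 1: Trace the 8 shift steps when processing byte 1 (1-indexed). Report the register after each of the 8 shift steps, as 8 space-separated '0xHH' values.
Answer: 0x35 0x6A 0xD4 0xAF 0x59 0xB2 0x63 0xC6

Derivation:
Register before byte 1: 0x00
After XOR with byte 0x99: 0x99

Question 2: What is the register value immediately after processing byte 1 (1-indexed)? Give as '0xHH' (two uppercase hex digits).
After byte 1 (0x99): reg=0xC6

Answer: 0xC6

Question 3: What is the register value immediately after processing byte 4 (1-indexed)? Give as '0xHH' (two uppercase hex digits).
Answer: 0xE8

Derivation:
After byte 1 (0x99): reg=0xC6
After byte 2 (0x0F): reg=0x71
After byte 3 (0x88): reg=0xE1
After byte 4 (0x1B): reg=0xE8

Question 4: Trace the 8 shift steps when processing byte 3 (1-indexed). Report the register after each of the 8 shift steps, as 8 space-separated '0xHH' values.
Answer: 0xF5 0xED 0xDD 0xBD 0x7D 0xFA 0xF3 0xE1

Derivation:
After byte 1 (0x99): reg=0xC6
After byte 2 (0x0F): reg=0x71
Register before byte 3: 0x71
After XOR with byte 0x88: 0xF9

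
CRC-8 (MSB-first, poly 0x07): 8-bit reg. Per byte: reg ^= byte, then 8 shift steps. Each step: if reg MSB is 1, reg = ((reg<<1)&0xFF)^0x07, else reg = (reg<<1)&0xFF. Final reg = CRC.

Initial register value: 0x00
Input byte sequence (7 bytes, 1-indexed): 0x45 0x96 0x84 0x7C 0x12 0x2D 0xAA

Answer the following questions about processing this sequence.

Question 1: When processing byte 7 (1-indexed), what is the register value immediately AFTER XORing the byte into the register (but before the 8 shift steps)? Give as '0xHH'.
Answer: 0xF5

Derivation:
Register before byte 7: 0x5F
Byte 7: 0xAA
0x5F XOR 0xAA = 0xF5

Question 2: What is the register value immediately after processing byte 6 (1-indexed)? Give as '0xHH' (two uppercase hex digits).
Answer: 0x5F

Derivation:
After byte 1 (0x45): reg=0xDC
After byte 2 (0x96): reg=0xF1
After byte 3 (0x84): reg=0x4C
After byte 4 (0x7C): reg=0x90
After byte 5 (0x12): reg=0x87
After byte 6 (0x2D): reg=0x5F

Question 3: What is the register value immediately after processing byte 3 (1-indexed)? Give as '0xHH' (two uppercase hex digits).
After byte 1 (0x45): reg=0xDC
After byte 2 (0x96): reg=0xF1
After byte 3 (0x84): reg=0x4C

Answer: 0x4C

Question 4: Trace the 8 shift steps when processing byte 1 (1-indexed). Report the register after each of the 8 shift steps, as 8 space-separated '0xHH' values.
Register before byte 1: 0x00
After XOR with byte 0x45: 0x45

Answer: 0x8A 0x13 0x26 0x4C 0x98 0x37 0x6E 0xDC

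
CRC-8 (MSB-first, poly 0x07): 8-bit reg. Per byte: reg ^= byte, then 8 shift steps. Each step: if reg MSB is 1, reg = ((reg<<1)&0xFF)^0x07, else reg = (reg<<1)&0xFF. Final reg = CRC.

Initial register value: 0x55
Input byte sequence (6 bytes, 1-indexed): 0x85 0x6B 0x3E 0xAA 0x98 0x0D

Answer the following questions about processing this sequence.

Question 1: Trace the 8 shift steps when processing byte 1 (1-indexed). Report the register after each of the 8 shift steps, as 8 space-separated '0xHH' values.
Answer: 0xA7 0x49 0x92 0x23 0x46 0x8C 0x1F 0x3E

Derivation:
Register before byte 1: 0x55
After XOR with byte 0x85: 0xD0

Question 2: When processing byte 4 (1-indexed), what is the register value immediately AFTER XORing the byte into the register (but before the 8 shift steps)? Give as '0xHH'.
Register before byte 4: 0xF7
Byte 4: 0xAA
0xF7 XOR 0xAA = 0x5D

Answer: 0x5D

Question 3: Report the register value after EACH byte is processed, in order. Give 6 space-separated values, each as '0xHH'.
0x3E 0xAC 0xF7 0x94 0x24 0xDF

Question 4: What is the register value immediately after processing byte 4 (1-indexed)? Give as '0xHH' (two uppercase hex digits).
Answer: 0x94

Derivation:
After byte 1 (0x85): reg=0x3E
After byte 2 (0x6B): reg=0xAC
After byte 3 (0x3E): reg=0xF7
After byte 4 (0xAA): reg=0x94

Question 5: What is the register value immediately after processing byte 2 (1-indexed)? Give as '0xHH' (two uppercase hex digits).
After byte 1 (0x85): reg=0x3E
After byte 2 (0x6B): reg=0xAC

Answer: 0xAC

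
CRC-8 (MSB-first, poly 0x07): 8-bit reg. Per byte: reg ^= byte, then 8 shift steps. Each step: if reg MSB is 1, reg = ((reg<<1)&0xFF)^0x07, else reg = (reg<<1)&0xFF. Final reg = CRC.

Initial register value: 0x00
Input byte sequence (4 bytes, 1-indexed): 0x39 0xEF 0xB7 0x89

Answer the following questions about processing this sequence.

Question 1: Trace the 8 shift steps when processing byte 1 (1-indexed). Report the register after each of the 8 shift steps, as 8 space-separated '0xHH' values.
Register before byte 1: 0x00
After XOR with byte 0x39: 0x39

Answer: 0x72 0xE4 0xCF 0x99 0x35 0x6A 0xD4 0xAF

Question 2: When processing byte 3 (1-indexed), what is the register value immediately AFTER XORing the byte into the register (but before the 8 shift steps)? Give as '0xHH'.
Register before byte 3: 0xC7
Byte 3: 0xB7
0xC7 XOR 0xB7 = 0x70

Answer: 0x70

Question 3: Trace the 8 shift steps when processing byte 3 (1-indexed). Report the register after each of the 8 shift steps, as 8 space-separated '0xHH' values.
After byte 1 (0x39): reg=0xAF
After byte 2 (0xEF): reg=0xC7
Register before byte 3: 0xC7
After XOR with byte 0xB7: 0x70

Answer: 0xE0 0xC7 0x89 0x15 0x2A 0x54 0xA8 0x57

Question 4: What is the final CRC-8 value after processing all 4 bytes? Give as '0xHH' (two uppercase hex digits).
After byte 1 (0x39): reg=0xAF
After byte 2 (0xEF): reg=0xC7
After byte 3 (0xB7): reg=0x57
After byte 4 (0x89): reg=0x14

Answer: 0x14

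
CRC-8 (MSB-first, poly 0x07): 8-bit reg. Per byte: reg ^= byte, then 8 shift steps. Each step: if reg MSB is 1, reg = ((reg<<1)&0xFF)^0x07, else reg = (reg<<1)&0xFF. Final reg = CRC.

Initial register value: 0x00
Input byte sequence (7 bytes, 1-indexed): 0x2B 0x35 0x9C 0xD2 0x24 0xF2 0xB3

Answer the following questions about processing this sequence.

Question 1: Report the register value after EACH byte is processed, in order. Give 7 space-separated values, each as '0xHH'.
0xD1 0xB2 0xCA 0x48 0x03 0xD9 0x11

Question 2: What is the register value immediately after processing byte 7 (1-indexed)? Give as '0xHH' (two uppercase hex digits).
Answer: 0x11

Derivation:
After byte 1 (0x2B): reg=0xD1
After byte 2 (0x35): reg=0xB2
After byte 3 (0x9C): reg=0xCA
After byte 4 (0xD2): reg=0x48
After byte 5 (0x24): reg=0x03
After byte 6 (0xF2): reg=0xD9
After byte 7 (0xB3): reg=0x11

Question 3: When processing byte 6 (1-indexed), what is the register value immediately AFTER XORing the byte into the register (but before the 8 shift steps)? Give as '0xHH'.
Register before byte 6: 0x03
Byte 6: 0xF2
0x03 XOR 0xF2 = 0xF1

Answer: 0xF1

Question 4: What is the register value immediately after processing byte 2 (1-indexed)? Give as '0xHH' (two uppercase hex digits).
Answer: 0xB2

Derivation:
After byte 1 (0x2B): reg=0xD1
After byte 2 (0x35): reg=0xB2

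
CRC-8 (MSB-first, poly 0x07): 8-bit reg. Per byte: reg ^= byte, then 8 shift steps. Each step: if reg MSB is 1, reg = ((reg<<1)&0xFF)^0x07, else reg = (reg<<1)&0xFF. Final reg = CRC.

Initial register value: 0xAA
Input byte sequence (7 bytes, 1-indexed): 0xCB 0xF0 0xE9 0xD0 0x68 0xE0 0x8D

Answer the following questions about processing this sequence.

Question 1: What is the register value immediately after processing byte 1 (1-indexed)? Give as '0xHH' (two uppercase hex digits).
Answer: 0x20

Derivation:
After byte 1 (0xCB): reg=0x20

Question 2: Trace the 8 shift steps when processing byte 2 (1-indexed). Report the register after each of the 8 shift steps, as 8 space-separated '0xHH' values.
Answer: 0xA7 0x49 0x92 0x23 0x46 0x8C 0x1F 0x3E

Derivation:
After byte 1 (0xCB): reg=0x20
Register before byte 2: 0x20
After XOR with byte 0xF0: 0xD0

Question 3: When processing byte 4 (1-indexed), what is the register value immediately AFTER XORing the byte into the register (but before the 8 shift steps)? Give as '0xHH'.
Register before byte 4: 0x2B
Byte 4: 0xD0
0x2B XOR 0xD0 = 0xFB

Answer: 0xFB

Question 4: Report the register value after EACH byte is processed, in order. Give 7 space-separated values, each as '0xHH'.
0x20 0x3E 0x2B 0xEF 0x9C 0x73 0xF4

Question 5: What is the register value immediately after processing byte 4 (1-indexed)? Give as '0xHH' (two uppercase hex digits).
After byte 1 (0xCB): reg=0x20
After byte 2 (0xF0): reg=0x3E
After byte 3 (0xE9): reg=0x2B
After byte 4 (0xD0): reg=0xEF

Answer: 0xEF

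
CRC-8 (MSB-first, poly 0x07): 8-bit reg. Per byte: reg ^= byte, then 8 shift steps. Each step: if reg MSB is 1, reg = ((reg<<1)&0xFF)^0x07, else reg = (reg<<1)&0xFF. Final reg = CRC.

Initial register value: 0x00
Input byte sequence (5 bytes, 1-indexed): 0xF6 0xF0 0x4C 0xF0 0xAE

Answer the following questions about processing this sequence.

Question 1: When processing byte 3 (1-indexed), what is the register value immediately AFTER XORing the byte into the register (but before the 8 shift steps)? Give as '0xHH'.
Register before byte 3: 0xB4
Byte 3: 0x4C
0xB4 XOR 0x4C = 0xF8

Answer: 0xF8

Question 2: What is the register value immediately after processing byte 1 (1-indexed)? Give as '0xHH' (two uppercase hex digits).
Answer: 0xCC

Derivation:
After byte 1 (0xF6): reg=0xCC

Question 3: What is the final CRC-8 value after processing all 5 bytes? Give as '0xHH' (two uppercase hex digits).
After byte 1 (0xF6): reg=0xCC
After byte 2 (0xF0): reg=0xB4
After byte 3 (0x4C): reg=0xE6
After byte 4 (0xF0): reg=0x62
After byte 5 (0xAE): reg=0x6A

Answer: 0x6A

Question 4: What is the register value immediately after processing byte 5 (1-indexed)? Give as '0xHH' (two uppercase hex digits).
After byte 1 (0xF6): reg=0xCC
After byte 2 (0xF0): reg=0xB4
After byte 3 (0x4C): reg=0xE6
After byte 4 (0xF0): reg=0x62
After byte 5 (0xAE): reg=0x6A

Answer: 0x6A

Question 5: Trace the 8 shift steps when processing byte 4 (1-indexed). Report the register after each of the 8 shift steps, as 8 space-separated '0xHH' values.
After byte 1 (0xF6): reg=0xCC
After byte 2 (0xF0): reg=0xB4
After byte 3 (0x4C): reg=0xE6
Register before byte 4: 0xE6
After XOR with byte 0xF0: 0x16

Answer: 0x2C 0x58 0xB0 0x67 0xCE 0x9B 0x31 0x62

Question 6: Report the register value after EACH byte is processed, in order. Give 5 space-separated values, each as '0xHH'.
0xCC 0xB4 0xE6 0x62 0x6A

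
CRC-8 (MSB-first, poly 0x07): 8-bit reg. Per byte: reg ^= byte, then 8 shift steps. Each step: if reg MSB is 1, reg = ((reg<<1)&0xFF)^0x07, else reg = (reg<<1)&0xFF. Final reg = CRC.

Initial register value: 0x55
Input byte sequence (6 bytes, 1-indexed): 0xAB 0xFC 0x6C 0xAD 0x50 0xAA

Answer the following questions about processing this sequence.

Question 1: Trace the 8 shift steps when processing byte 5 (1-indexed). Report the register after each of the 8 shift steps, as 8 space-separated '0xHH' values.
Answer: 0x84 0x0F 0x1E 0x3C 0x78 0xF0 0xE7 0xC9

Derivation:
After byte 1 (0xAB): reg=0xF4
After byte 2 (0xFC): reg=0x38
After byte 3 (0x6C): reg=0xAB
After byte 4 (0xAD): reg=0x12
Register before byte 5: 0x12
After XOR with byte 0x50: 0x42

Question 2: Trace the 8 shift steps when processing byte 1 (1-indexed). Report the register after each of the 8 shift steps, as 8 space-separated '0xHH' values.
Register before byte 1: 0x55
After XOR with byte 0xAB: 0xFE

Answer: 0xFB 0xF1 0xE5 0xCD 0x9D 0x3D 0x7A 0xF4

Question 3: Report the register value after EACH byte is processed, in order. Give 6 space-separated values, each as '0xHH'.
0xF4 0x38 0xAB 0x12 0xC9 0x2E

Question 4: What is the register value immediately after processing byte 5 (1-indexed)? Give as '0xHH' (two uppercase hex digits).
Answer: 0xC9

Derivation:
After byte 1 (0xAB): reg=0xF4
After byte 2 (0xFC): reg=0x38
After byte 3 (0x6C): reg=0xAB
After byte 4 (0xAD): reg=0x12
After byte 5 (0x50): reg=0xC9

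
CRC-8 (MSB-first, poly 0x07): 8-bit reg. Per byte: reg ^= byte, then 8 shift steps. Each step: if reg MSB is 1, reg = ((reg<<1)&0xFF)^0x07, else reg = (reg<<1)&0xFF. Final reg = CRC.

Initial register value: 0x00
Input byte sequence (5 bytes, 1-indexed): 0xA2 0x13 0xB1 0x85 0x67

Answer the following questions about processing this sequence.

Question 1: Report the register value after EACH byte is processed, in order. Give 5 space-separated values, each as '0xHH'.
0x67 0x4B 0xE8 0x04 0x2E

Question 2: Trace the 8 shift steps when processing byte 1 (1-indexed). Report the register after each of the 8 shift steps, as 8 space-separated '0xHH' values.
Register before byte 1: 0x00
After XOR with byte 0xA2: 0xA2

Answer: 0x43 0x86 0x0B 0x16 0x2C 0x58 0xB0 0x67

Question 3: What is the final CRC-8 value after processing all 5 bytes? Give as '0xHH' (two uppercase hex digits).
Answer: 0x2E

Derivation:
After byte 1 (0xA2): reg=0x67
After byte 2 (0x13): reg=0x4B
After byte 3 (0xB1): reg=0xE8
After byte 4 (0x85): reg=0x04
After byte 5 (0x67): reg=0x2E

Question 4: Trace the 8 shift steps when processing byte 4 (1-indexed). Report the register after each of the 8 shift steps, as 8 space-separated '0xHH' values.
Answer: 0xDA 0xB3 0x61 0xC2 0x83 0x01 0x02 0x04

Derivation:
After byte 1 (0xA2): reg=0x67
After byte 2 (0x13): reg=0x4B
After byte 3 (0xB1): reg=0xE8
Register before byte 4: 0xE8
After XOR with byte 0x85: 0x6D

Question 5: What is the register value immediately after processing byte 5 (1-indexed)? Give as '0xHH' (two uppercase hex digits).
After byte 1 (0xA2): reg=0x67
After byte 2 (0x13): reg=0x4B
After byte 3 (0xB1): reg=0xE8
After byte 4 (0x85): reg=0x04
After byte 5 (0x67): reg=0x2E

Answer: 0x2E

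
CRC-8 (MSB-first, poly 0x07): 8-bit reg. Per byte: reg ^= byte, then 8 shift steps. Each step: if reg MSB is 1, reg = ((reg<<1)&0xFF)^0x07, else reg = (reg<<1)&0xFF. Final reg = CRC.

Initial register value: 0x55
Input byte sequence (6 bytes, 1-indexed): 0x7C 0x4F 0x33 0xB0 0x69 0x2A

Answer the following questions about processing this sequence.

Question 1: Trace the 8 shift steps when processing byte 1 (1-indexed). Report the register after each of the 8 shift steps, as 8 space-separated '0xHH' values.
Answer: 0x52 0xA4 0x4F 0x9E 0x3B 0x76 0xEC 0xDF

Derivation:
Register before byte 1: 0x55
After XOR with byte 0x7C: 0x29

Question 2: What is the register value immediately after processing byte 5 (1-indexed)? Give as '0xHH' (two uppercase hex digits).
After byte 1 (0x7C): reg=0xDF
After byte 2 (0x4F): reg=0xF9
After byte 3 (0x33): reg=0x78
After byte 4 (0xB0): reg=0x76
After byte 5 (0x69): reg=0x5D

Answer: 0x5D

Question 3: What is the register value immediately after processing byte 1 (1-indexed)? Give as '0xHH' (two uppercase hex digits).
Answer: 0xDF

Derivation:
After byte 1 (0x7C): reg=0xDF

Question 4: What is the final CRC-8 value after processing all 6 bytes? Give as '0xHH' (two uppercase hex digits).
After byte 1 (0x7C): reg=0xDF
After byte 2 (0x4F): reg=0xF9
After byte 3 (0x33): reg=0x78
After byte 4 (0xB0): reg=0x76
After byte 5 (0x69): reg=0x5D
After byte 6 (0x2A): reg=0x42

Answer: 0x42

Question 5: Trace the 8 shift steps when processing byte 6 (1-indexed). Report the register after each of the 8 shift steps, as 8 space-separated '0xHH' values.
Answer: 0xEE 0xDB 0xB1 0x65 0xCA 0x93 0x21 0x42

Derivation:
After byte 1 (0x7C): reg=0xDF
After byte 2 (0x4F): reg=0xF9
After byte 3 (0x33): reg=0x78
After byte 4 (0xB0): reg=0x76
After byte 5 (0x69): reg=0x5D
Register before byte 6: 0x5D
After XOR with byte 0x2A: 0x77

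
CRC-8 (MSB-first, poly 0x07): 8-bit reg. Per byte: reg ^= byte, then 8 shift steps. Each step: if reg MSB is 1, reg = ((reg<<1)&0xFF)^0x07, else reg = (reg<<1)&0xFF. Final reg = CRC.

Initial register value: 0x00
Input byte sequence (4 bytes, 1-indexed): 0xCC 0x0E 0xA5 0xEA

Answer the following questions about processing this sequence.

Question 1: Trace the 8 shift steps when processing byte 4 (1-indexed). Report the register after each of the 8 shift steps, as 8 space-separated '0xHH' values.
Answer: 0x72 0xE4 0xCF 0x99 0x35 0x6A 0xD4 0xAF

Derivation:
After byte 1 (0xCC): reg=0x6A
After byte 2 (0x0E): reg=0x3B
After byte 3 (0xA5): reg=0xD3
Register before byte 4: 0xD3
After XOR with byte 0xEA: 0x39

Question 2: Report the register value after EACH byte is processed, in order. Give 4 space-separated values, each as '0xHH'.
0x6A 0x3B 0xD3 0xAF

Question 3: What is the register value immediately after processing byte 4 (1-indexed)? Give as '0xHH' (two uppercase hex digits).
Answer: 0xAF

Derivation:
After byte 1 (0xCC): reg=0x6A
After byte 2 (0x0E): reg=0x3B
After byte 3 (0xA5): reg=0xD3
After byte 4 (0xEA): reg=0xAF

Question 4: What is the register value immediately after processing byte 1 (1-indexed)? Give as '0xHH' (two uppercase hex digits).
Answer: 0x6A

Derivation:
After byte 1 (0xCC): reg=0x6A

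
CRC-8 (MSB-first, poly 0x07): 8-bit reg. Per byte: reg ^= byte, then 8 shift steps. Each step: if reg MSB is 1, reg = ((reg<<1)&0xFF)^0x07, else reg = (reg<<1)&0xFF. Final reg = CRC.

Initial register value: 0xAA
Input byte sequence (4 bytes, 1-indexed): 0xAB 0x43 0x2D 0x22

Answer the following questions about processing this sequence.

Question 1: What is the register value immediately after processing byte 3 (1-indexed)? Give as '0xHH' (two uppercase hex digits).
Answer: 0xCC

Derivation:
After byte 1 (0xAB): reg=0x07
After byte 2 (0x43): reg=0xDB
After byte 3 (0x2D): reg=0xCC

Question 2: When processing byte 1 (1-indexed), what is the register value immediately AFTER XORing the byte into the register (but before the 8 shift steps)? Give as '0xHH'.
Answer: 0x01

Derivation:
Register before byte 1: 0xAA
Byte 1: 0xAB
0xAA XOR 0xAB = 0x01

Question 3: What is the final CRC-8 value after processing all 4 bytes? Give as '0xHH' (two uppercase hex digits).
Answer: 0x84

Derivation:
After byte 1 (0xAB): reg=0x07
After byte 2 (0x43): reg=0xDB
After byte 3 (0x2D): reg=0xCC
After byte 4 (0x22): reg=0x84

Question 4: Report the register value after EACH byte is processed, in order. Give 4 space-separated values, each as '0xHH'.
0x07 0xDB 0xCC 0x84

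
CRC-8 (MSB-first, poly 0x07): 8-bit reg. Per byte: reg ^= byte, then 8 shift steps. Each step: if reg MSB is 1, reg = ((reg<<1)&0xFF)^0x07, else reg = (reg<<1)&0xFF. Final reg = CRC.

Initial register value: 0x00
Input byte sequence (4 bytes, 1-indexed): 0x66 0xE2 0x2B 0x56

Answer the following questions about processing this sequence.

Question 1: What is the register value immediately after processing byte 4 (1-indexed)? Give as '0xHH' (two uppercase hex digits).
Answer: 0xA5

Derivation:
After byte 1 (0x66): reg=0x35
After byte 2 (0xE2): reg=0x2B
After byte 3 (0x2B): reg=0x00
After byte 4 (0x56): reg=0xA5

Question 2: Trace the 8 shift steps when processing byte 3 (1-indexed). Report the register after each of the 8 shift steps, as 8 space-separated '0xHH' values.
Answer: 0x00 0x00 0x00 0x00 0x00 0x00 0x00 0x00

Derivation:
After byte 1 (0x66): reg=0x35
After byte 2 (0xE2): reg=0x2B
Register before byte 3: 0x2B
After XOR with byte 0x2B: 0x00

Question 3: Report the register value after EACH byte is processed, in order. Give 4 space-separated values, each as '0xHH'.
0x35 0x2B 0x00 0xA5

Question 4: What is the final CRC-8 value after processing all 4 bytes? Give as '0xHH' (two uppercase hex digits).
After byte 1 (0x66): reg=0x35
After byte 2 (0xE2): reg=0x2B
After byte 3 (0x2B): reg=0x00
After byte 4 (0x56): reg=0xA5

Answer: 0xA5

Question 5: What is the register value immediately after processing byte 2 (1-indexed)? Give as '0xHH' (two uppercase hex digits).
Answer: 0x2B

Derivation:
After byte 1 (0x66): reg=0x35
After byte 2 (0xE2): reg=0x2B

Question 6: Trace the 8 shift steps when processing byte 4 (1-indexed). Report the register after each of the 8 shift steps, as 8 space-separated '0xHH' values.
After byte 1 (0x66): reg=0x35
After byte 2 (0xE2): reg=0x2B
After byte 3 (0x2B): reg=0x00
Register before byte 4: 0x00
After XOR with byte 0x56: 0x56

Answer: 0xAC 0x5F 0xBE 0x7B 0xF6 0xEB 0xD1 0xA5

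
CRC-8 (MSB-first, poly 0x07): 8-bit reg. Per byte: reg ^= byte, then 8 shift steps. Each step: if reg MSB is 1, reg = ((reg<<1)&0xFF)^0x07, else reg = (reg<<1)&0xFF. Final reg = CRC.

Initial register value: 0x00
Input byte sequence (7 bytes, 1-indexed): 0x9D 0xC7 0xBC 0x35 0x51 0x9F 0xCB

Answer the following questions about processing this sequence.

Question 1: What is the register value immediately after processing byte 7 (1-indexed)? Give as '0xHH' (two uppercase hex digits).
Answer: 0xFE

Derivation:
After byte 1 (0x9D): reg=0xDA
After byte 2 (0xC7): reg=0x53
After byte 3 (0xBC): reg=0x83
After byte 4 (0x35): reg=0x0B
After byte 5 (0x51): reg=0x81
After byte 6 (0x9F): reg=0x5A
After byte 7 (0xCB): reg=0xFE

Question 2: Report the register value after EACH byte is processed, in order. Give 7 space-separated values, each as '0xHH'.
0xDA 0x53 0x83 0x0B 0x81 0x5A 0xFE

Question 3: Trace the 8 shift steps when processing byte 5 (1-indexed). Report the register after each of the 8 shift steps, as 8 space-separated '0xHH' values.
After byte 1 (0x9D): reg=0xDA
After byte 2 (0xC7): reg=0x53
After byte 3 (0xBC): reg=0x83
After byte 4 (0x35): reg=0x0B
Register before byte 5: 0x0B
After XOR with byte 0x51: 0x5A

Answer: 0xB4 0x6F 0xDE 0xBB 0x71 0xE2 0xC3 0x81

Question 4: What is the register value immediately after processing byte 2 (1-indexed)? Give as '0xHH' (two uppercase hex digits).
After byte 1 (0x9D): reg=0xDA
After byte 2 (0xC7): reg=0x53

Answer: 0x53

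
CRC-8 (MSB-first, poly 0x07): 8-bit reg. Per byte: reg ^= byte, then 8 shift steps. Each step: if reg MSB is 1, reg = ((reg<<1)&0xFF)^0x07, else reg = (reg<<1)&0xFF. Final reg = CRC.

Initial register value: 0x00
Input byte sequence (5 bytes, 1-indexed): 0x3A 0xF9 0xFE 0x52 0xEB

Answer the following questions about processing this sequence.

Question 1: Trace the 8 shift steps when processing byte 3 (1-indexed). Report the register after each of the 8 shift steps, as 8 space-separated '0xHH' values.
Answer: 0xC8 0x97 0x29 0x52 0xA4 0x4F 0x9E 0x3B

Derivation:
After byte 1 (0x3A): reg=0xA6
After byte 2 (0xF9): reg=0x9A
Register before byte 3: 0x9A
After XOR with byte 0xFE: 0x64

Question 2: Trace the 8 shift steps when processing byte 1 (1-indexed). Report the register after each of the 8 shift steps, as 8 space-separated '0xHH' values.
Answer: 0x74 0xE8 0xD7 0xA9 0x55 0xAA 0x53 0xA6

Derivation:
Register before byte 1: 0x00
After XOR with byte 0x3A: 0x3A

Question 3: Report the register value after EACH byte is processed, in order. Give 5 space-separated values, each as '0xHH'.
0xA6 0x9A 0x3B 0x18 0xD7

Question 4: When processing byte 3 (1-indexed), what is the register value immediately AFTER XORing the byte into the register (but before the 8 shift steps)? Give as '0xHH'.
Register before byte 3: 0x9A
Byte 3: 0xFE
0x9A XOR 0xFE = 0x64

Answer: 0x64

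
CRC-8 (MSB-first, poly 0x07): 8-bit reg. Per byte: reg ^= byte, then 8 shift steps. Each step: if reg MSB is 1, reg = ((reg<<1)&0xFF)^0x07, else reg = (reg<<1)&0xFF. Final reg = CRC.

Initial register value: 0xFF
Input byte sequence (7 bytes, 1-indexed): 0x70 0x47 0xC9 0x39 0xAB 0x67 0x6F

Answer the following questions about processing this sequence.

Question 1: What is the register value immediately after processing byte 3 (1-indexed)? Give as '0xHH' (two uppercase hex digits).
Answer: 0x0D

Derivation:
After byte 1 (0x70): reg=0xA4
After byte 2 (0x47): reg=0xA7
After byte 3 (0xC9): reg=0x0D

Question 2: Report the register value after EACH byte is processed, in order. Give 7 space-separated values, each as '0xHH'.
0xA4 0xA7 0x0D 0x8C 0xF5 0xF7 0xC1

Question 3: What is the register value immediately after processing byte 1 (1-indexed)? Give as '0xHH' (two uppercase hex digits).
Answer: 0xA4

Derivation:
After byte 1 (0x70): reg=0xA4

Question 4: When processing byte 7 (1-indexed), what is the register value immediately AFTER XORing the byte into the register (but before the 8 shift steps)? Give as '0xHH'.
Register before byte 7: 0xF7
Byte 7: 0x6F
0xF7 XOR 0x6F = 0x98

Answer: 0x98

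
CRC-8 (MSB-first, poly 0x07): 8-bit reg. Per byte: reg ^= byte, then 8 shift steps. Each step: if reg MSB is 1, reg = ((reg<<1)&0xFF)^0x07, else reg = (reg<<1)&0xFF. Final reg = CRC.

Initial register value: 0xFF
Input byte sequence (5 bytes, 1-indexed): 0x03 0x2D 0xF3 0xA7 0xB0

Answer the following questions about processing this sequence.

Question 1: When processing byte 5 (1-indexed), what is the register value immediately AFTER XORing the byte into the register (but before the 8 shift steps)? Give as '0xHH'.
Register before byte 5: 0x6E
Byte 5: 0xB0
0x6E XOR 0xB0 = 0xDE

Answer: 0xDE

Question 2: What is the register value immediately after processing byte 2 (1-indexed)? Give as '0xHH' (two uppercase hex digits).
After byte 1 (0x03): reg=0xFA
After byte 2 (0x2D): reg=0x2B

Answer: 0x2B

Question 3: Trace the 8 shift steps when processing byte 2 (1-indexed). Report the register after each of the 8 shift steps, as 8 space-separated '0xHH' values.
Answer: 0xA9 0x55 0xAA 0x53 0xA6 0x4B 0x96 0x2B

Derivation:
After byte 1 (0x03): reg=0xFA
Register before byte 2: 0xFA
After XOR with byte 0x2D: 0xD7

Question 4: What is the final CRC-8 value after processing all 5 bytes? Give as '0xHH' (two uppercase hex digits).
Answer: 0x14

Derivation:
After byte 1 (0x03): reg=0xFA
After byte 2 (0x2D): reg=0x2B
After byte 3 (0xF3): reg=0x06
After byte 4 (0xA7): reg=0x6E
After byte 5 (0xB0): reg=0x14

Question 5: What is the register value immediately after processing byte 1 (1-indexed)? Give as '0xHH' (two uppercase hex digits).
After byte 1 (0x03): reg=0xFA

Answer: 0xFA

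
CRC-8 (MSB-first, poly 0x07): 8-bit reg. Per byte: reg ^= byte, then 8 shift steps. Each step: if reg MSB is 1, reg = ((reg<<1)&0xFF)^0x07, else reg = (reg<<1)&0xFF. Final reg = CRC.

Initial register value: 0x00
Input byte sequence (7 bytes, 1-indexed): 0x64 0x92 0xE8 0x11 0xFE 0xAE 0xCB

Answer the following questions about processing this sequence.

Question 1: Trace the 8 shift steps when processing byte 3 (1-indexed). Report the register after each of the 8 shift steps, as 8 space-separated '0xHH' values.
Answer: 0x7B 0xF6 0xEB 0xD1 0xA5 0x4D 0x9A 0x33

Derivation:
After byte 1 (0x64): reg=0x3B
After byte 2 (0x92): reg=0x56
Register before byte 3: 0x56
After XOR with byte 0xE8: 0xBE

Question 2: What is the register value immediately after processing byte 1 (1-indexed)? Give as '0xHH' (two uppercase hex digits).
After byte 1 (0x64): reg=0x3B

Answer: 0x3B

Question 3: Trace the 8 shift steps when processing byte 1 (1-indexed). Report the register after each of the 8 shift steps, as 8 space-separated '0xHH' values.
Register before byte 1: 0x00
After XOR with byte 0x64: 0x64

Answer: 0xC8 0x97 0x29 0x52 0xA4 0x4F 0x9E 0x3B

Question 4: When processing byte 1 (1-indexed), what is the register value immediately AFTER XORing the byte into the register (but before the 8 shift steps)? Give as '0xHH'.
Register before byte 1: 0x00
Byte 1: 0x64
0x00 XOR 0x64 = 0x64

Answer: 0x64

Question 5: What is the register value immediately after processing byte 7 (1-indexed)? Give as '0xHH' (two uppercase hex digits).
Answer: 0x13

Derivation:
After byte 1 (0x64): reg=0x3B
After byte 2 (0x92): reg=0x56
After byte 3 (0xE8): reg=0x33
After byte 4 (0x11): reg=0xEE
After byte 5 (0xFE): reg=0x70
After byte 6 (0xAE): reg=0x14
After byte 7 (0xCB): reg=0x13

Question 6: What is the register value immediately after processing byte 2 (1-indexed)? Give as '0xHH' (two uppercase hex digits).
Answer: 0x56

Derivation:
After byte 1 (0x64): reg=0x3B
After byte 2 (0x92): reg=0x56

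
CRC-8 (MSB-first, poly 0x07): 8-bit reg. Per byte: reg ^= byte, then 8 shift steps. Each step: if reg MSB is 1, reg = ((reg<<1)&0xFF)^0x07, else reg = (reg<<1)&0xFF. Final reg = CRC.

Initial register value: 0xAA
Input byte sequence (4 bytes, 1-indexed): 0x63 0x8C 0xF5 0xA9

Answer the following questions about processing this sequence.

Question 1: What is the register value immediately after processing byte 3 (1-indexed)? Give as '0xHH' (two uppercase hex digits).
After byte 1 (0x63): reg=0x71
After byte 2 (0x8C): reg=0xFD
After byte 3 (0xF5): reg=0x38

Answer: 0x38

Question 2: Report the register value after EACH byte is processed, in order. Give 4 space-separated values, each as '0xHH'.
0x71 0xFD 0x38 0xFE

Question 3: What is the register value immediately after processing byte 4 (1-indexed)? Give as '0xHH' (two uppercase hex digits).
After byte 1 (0x63): reg=0x71
After byte 2 (0x8C): reg=0xFD
After byte 3 (0xF5): reg=0x38
After byte 4 (0xA9): reg=0xFE

Answer: 0xFE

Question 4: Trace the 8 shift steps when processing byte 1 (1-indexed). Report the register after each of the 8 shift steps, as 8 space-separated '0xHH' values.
Answer: 0x95 0x2D 0x5A 0xB4 0x6F 0xDE 0xBB 0x71

Derivation:
Register before byte 1: 0xAA
After XOR with byte 0x63: 0xC9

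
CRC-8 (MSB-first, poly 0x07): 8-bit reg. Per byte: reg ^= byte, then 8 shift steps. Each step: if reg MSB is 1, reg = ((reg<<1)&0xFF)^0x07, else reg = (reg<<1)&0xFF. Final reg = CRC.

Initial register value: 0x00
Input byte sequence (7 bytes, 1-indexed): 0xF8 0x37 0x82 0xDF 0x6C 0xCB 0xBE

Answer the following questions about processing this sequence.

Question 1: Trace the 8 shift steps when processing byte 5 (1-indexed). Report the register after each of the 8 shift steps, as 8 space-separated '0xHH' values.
Answer: 0x49 0x92 0x23 0x46 0x8C 0x1F 0x3E 0x7C

Derivation:
After byte 1 (0xF8): reg=0xE6
After byte 2 (0x37): reg=0x39
After byte 3 (0x82): reg=0x28
After byte 4 (0xDF): reg=0xCB
Register before byte 5: 0xCB
After XOR with byte 0x6C: 0xA7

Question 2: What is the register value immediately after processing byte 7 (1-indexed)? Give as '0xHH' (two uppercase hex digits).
After byte 1 (0xF8): reg=0xE6
After byte 2 (0x37): reg=0x39
After byte 3 (0x82): reg=0x28
After byte 4 (0xDF): reg=0xCB
After byte 5 (0x6C): reg=0x7C
After byte 6 (0xCB): reg=0x0C
After byte 7 (0xBE): reg=0x17

Answer: 0x17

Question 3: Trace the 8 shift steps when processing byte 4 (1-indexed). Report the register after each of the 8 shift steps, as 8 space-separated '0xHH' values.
Answer: 0xE9 0xD5 0xAD 0x5D 0xBA 0x73 0xE6 0xCB

Derivation:
After byte 1 (0xF8): reg=0xE6
After byte 2 (0x37): reg=0x39
After byte 3 (0x82): reg=0x28
Register before byte 4: 0x28
After XOR with byte 0xDF: 0xF7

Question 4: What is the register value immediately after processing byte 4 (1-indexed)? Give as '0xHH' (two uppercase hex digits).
Answer: 0xCB

Derivation:
After byte 1 (0xF8): reg=0xE6
After byte 2 (0x37): reg=0x39
After byte 3 (0x82): reg=0x28
After byte 4 (0xDF): reg=0xCB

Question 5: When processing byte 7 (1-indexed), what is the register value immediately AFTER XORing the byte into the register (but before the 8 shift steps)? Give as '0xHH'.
Answer: 0xB2

Derivation:
Register before byte 7: 0x0C
Byte 7: 0xBE
0x0C XOR 0xBE = 0xB2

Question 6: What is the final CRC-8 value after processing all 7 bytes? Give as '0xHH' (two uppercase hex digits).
After byte 1 (0xF8): reg=0xE6
After byte 2 (0x37): reg=0x39
After byte 3 (0x82): reg=0x28
After byte 4 (0xDF): reg=0xCB
After byte 5 (0x6C): reg=0x7C
After byte 6 (0xCB): reg=0x0C
After byte 7 (0xBE): reg=0x17

Answer: 0x17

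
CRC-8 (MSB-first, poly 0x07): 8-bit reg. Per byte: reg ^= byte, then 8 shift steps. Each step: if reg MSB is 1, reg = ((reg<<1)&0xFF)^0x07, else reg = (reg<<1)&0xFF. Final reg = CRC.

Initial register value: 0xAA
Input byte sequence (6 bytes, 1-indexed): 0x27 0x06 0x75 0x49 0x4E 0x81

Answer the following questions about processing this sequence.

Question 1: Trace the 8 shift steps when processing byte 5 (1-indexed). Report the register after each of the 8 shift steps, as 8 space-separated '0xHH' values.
After byte 1 (0x27): reg=0xAA
After byte 2 (0x06): reg=0x4D
After byte 3 (0x75): reg=0xA8
After byte 4 (0x49): reg=0xA9
Register before byte 5: 0xA9
After XOR with byte 0x4E: 0xE7

Answer: 0xC9 0x95 0x2D 0x5A 0xB4 0x6F 0xDE 0xBB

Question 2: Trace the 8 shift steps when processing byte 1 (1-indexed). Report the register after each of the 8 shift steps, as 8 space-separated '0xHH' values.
Answer: 0x1D 0x3A 0x74 0xE8 0xD7 0xA9 0x55 0xAA

Derivation:
Register before byte 1: 0xAA
After XOR with byte 0x27: 0x8D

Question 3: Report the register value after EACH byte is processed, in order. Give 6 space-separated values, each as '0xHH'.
0xAA 0x4D 0xA8 0xA9 0xBB 0xA6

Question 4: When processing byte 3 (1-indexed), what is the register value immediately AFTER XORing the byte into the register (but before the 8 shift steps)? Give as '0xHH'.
Register before byte 3: 0x4D
Byte 3: 0x75
0x4D XOR 0x75 = 0x38

Answer: 0x38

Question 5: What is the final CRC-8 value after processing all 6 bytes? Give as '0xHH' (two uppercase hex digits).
After byte 1 (0x27): reg=0xAA
After byte 2 (0x06): reg=0x4D
After byte 3 (0x75): reg=0xA8
After byte 4 (0x49): reg=0xA9
After byte 5 (0x4E): reg=0xBB
After byte 6 (0x81): reg=0xA6

Answer: 0xA6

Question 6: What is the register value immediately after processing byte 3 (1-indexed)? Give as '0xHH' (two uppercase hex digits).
After byte 1 (0x27): reg=0xAA
After byte 2 (0x06): reg=0x4D
After byte 3 (0x75): reg=0xA8

Answer: 0xA8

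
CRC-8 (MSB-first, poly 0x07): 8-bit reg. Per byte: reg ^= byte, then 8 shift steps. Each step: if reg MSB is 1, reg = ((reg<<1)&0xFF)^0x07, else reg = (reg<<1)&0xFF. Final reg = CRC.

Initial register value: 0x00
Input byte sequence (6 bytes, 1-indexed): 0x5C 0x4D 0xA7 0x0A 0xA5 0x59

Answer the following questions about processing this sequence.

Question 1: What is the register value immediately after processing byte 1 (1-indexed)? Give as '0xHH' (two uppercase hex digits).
Answer: 0x93

Derivation:
After byte 1 (0x5C): reg=0x93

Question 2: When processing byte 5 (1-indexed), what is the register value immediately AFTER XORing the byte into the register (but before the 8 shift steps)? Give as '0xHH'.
Register before byte 5: 0x46
Byte 5: 0xA5
0x46 XOR 0xA5 = 0xE3

Answer: 0xE3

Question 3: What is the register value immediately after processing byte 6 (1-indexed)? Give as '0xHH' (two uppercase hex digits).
After byte 1 (0x5C): reg=0x93
After byte 2 (0x4D): reg=0x14
After byte 3 (0xA7): reg=0x10
After byte 4 (0x0A): reg=0x46
After byte 5 (0xA5): reg=0xA7
After byte 6 (0x59): reg=0xF4

Answer: 0xF4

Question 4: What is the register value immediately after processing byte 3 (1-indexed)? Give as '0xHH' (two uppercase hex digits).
Answer: 0x10

Derivation:
After byte 1 (0x5C): reg=0x93
After byte 2 (0x4D): reg=0x14
After byte 3 (0xA7): reg=0x10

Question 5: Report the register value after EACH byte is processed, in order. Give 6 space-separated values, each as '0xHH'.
0x93 0x14 0x10 0x46 0xA7 0xF4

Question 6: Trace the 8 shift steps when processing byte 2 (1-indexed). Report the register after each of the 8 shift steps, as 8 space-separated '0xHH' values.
After byte 1 (0x5C): reg=0x93
Register before byte 2: 0x93
After XOR with byte 0x4D: 0xDE

Answer: 0xBB 0x71 0xE2 0xC3 0x81 0x05 0x0A 0x14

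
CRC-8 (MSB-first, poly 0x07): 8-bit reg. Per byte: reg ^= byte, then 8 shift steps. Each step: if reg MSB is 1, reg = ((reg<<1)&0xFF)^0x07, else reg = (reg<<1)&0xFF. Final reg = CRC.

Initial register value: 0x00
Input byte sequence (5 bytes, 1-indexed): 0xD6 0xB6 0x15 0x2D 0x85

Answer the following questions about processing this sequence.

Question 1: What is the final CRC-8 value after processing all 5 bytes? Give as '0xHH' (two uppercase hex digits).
After byte 1 (0xD6): reg=0x2C
After byte 2 (0xB6): reg=0xCF
After byte 3 (0x15): reg=0x08
After byte 4 (0x2D): reg=0xFB
After byte 5 (0x85): reg=0x7D

Answer: 0x7D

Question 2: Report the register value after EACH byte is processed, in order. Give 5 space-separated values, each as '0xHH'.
0x2C 0xCF 0x08 0xFB 0x7D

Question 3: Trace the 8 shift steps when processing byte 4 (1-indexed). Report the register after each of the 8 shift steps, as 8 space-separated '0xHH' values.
Answer: 0x4A 0x94 0x2F 0x5E 0xBC 0x7F 0xFE 0xFB

Derivation:
After byte 1 (0xD6): reg=0x2C
After byte 2 (0xB6): reg=0xCF
After byte 3 (0x15): reg=0x08
Register before byte 4: 0x08
After XOR with byte 0x2D: 0x25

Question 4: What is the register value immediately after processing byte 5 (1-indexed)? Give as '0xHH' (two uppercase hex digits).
Answer: 0x7D

Derivation:
After byte 1 (0xD6): reg=0x2C
After byte 2 (0xB6): reg=0xCF
After byte 3 (0x15): reg=0x08
After byte 4 (0x2D): reg=0xFB
After byte 5 (0x85): reg=0x7D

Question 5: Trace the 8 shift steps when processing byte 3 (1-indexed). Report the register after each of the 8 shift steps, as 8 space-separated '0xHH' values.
After byte 1 (0xD6): reg=0x2C
After byte 2 (0xB6): reg=0xCF
Register before byte 3: 0xCF
After XOR with byte 0x15: 0xDA

Answer: 0xB3 0x61 0xC2 0x83 0x01 0x02 0x04 0x08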